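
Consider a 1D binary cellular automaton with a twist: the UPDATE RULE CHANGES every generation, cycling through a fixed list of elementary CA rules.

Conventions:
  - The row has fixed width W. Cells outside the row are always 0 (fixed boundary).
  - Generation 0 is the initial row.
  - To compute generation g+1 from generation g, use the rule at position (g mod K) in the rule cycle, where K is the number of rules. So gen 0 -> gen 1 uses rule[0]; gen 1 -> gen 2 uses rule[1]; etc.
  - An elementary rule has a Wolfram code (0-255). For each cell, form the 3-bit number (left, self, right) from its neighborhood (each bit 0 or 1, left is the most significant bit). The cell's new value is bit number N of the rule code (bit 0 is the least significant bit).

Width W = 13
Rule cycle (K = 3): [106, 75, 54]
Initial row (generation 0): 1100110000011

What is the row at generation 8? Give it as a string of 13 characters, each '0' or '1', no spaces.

Answer: 1100110101101

Derivation:
Gen 0: 1100110000011
Gen 1 (rule 106): 1101110000111
Gen 2 (rule 75): 1101010111101
Gen 3 (rule 54): 0011111000011
Gen 4 (rule 106): 0110001000111
Gen 5 (rule 75): 1110110011101
Gen 6 (rule 54): 0001001100011
Gen 7 (rule 106): 0010011100111
Gen 8 (rule 75): 1100110101101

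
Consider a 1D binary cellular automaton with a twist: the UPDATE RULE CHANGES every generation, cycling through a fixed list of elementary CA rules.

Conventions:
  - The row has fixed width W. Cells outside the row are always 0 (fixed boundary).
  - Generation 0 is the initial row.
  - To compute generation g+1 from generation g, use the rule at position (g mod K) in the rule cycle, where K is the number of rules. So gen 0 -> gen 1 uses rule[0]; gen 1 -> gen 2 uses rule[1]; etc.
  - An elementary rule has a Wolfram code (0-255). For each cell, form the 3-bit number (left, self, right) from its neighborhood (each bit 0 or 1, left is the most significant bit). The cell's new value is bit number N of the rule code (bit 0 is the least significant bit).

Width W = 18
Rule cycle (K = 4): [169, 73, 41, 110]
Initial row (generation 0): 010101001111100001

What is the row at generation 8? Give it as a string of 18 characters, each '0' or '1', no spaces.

Gen 0: 010101001111100001
Gen 1 (rule 169): 001010001111001100
Gen 2 (rule 73): 100000101001001101
Gen 3 (rule 41): 001110010000001010
Gen 4 (rule 110): 011010110000011110
Gen 5 (rule 169): 010101100111011100
Gen 6 (rule 73): 000001100101010101
Gen 7 (rule 41): 111101000010101010
Gen 8 (rule 110): 100111000111111110

Answer: 100111000111111110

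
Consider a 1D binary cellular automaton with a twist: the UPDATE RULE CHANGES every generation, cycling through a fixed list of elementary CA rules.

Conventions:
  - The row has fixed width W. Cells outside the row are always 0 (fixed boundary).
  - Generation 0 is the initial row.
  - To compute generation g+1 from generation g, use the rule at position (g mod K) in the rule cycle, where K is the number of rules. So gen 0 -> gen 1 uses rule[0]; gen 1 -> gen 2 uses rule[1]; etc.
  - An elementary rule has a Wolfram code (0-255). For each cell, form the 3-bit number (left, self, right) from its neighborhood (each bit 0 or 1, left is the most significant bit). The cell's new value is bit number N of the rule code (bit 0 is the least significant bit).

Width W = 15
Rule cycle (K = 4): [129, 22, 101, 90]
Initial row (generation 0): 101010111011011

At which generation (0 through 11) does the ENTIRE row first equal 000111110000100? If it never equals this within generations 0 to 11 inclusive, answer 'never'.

Answer: never

Derivation:
Gen 0: 101010111011011
Gen 1 (rule 129): 000000010000000
Gen 2 (rule 22): 000000111000000
Gen 3 (rule 101): 111110001011111
Gen 4 (rule 90): 100011010010001
Gen 5 (rule 129): 001000000000100
Gen 6 (rule 22): 011100000001110
Gen 7 (rule 101): 000101111100010
Gen 8 (rule 90): 001001000110101
Gen 9 (rule 129): 100000010000000
Gen 10 (rule 22): 110000111000000
Gen 11 (rule 101): 010110001011111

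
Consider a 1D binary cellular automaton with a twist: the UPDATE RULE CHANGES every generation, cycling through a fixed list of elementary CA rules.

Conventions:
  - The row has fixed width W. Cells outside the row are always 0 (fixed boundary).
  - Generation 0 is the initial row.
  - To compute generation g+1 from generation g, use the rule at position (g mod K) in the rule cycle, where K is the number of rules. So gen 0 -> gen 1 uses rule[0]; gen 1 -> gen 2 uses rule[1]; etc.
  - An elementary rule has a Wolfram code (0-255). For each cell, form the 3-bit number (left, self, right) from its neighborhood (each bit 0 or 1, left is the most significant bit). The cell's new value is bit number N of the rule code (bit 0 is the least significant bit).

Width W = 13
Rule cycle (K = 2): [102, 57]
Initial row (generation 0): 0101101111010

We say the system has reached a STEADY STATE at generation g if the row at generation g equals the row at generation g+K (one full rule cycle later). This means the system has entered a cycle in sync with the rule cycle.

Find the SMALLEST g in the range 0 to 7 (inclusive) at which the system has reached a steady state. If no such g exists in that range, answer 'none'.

Answer: none

Derivation:
Gen 0: 0101101111010
Gen 1 (rule 102): 1110110001110
Gen 2 (rule 57): 1001101101001
Gen 3 (rule 102): 1010110111011
Gen 4 (rule 57): 0101101100110
Gen 5 (rule 102): 1110110101010
Gen 6 (rule 57): 1001101010101
Gen 7 (rule 102): 1010111111111
Gen 8 (rule 57): 0101100000000
Gen 9 (rule 102): 1110100000000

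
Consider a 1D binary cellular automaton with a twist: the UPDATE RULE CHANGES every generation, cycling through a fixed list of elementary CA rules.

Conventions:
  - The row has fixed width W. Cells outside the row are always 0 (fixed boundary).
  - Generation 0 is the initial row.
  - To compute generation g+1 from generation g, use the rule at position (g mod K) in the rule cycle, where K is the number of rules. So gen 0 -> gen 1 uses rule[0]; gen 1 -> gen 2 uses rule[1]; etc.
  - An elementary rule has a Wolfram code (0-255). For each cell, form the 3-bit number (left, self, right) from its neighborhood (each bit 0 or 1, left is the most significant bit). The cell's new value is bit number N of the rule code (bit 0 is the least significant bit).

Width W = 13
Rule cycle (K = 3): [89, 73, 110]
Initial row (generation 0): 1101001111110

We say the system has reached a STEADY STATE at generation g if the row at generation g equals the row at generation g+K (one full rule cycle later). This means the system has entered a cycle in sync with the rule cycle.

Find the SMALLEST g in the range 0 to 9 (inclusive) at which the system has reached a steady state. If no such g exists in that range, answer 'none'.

Answer: none

Derivation:
Gen 0: 1101001111110
Gen 1 (rule 89): 1100101000011
Gen 2 (rule 73): 1100000011011
Gen 3 (rule 110): 1100000111111
Gen 4 (rule 89): 1111110100001
Gen 5 (rule 73): 1000010001100
Gen 6 (rule 110): 1000110011100
Gen 7 (rule 89): 0110111010111
Gen 8 (rule 73): 0110101000101
Gen 9 (rule 110): 1111111001111
Gen 10 (rule 89): 1000001101001
Gen 11 (rule 73): 0011101100000
Gen 12 (rule 110): 0110111100000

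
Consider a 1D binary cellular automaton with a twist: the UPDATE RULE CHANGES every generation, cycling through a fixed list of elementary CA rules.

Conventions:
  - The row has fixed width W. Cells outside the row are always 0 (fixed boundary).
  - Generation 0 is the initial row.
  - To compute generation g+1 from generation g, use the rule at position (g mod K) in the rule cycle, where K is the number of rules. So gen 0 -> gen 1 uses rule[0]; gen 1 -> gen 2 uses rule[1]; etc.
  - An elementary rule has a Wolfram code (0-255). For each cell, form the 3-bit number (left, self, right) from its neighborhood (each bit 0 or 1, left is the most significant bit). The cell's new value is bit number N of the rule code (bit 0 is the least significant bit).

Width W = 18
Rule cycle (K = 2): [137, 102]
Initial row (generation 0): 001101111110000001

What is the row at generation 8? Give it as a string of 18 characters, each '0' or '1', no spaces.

Gen 0: 001101111110000001
Gen 1 (rule 137): 101001111100111100
Gen 2 (rule 102): 111010000101000100
Gen 3 (rule 137): 110000110000010001
Gen 4 (rule 102): 010001010000110011
Gen 5 (rule 137): 000100000110100010
Gen 6 (rule 102): 001100001011100110
Gen 7 (rule 137): 101001100011000100
Gen 8 (rule 102): 111010100101001100

Answer: 111010100101001100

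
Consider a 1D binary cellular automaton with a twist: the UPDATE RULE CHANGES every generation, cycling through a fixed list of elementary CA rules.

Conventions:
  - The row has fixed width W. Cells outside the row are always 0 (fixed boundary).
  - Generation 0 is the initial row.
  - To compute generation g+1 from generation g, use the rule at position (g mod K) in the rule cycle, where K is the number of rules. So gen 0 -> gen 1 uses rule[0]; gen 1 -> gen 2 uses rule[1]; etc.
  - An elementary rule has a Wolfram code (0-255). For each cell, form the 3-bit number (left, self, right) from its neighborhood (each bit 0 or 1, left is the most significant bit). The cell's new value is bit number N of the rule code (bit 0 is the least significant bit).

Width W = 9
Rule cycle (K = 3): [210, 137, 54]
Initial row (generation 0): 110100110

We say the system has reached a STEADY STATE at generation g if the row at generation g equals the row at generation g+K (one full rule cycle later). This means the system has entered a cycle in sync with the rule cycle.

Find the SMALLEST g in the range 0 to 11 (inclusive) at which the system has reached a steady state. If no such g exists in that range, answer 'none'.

Gen 0: 110100110
Gen 1 (rule 210): 010011011
Gen 2 (rule 137): 000010010
Gen 3 (rule 54): 000111111
Gen 4 (rule 210): 001011111
Gen 5 (rule 137): 100011110
Gen 6 (rule 54): 110100001
Gen 7 (rule 210): 010010010
Gen 8 (rule 137): 000000000
Gen 9 (rule 54): 000000000
Gen 10 (rule 210): 000000000
Gen 11 (rule 137): 111111111
Gen 12 (rule 54): 000000000
Gen 13 (rule 210): 000000000
Gen 14 (rule 137): 111111111

Answer: 9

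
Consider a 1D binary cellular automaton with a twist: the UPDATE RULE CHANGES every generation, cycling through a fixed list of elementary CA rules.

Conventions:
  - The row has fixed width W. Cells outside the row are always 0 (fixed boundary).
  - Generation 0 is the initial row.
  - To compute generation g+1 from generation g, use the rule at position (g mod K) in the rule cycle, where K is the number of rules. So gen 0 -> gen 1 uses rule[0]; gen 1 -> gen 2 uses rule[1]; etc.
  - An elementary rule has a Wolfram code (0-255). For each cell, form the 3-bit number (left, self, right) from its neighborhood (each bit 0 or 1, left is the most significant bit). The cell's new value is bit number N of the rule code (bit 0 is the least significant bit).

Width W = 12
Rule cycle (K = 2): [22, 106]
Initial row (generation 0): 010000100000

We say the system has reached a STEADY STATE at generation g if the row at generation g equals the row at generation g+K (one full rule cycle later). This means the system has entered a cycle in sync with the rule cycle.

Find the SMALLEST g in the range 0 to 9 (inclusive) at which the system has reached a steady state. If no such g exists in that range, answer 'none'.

Answer: none

Derivation:
Gen 0: 010000100000
Gen 1 (rule 22): 111001110000
Gen 2 (rule 106): 101011010000
Gen 3 (rule 22): 101000011000
Gen 4 (rule 106): 010000111000
Gen 5 (rule 22): 111001000100
Gen 6 (rule 106): 101010001000
Gen 7 (rule 22): 101011011100
Gen 8 (rule 106): 010111110100
Gen 9 (rule 22): 110000000110
Gen 10 (rule 106): 110000001110
Gen 11 (rule 22): 001000010001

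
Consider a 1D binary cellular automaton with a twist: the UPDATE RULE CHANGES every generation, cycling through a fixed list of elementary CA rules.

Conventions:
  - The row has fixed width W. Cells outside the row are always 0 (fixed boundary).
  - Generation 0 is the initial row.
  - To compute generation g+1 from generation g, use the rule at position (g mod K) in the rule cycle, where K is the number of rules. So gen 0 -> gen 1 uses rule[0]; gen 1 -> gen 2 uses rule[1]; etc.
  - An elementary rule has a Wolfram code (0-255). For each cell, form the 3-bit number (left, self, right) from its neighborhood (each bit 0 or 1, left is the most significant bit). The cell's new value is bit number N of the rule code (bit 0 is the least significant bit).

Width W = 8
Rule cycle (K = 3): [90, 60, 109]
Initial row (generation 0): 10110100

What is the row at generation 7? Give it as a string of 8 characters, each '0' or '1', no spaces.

Answer: 00110000

Derivation:
Gen 0: 10110100
Gen 1 (rule 90): 00110010
Gen 2 (rule 60): 00101011
Gen 3 (rule 109): 10111111
Gen 4 (rule 90): 00100001
Gen 5 (rule 60): 00110001
Gen 6 (rule 109): 10110101
Gen 7 (rule 90): 00110000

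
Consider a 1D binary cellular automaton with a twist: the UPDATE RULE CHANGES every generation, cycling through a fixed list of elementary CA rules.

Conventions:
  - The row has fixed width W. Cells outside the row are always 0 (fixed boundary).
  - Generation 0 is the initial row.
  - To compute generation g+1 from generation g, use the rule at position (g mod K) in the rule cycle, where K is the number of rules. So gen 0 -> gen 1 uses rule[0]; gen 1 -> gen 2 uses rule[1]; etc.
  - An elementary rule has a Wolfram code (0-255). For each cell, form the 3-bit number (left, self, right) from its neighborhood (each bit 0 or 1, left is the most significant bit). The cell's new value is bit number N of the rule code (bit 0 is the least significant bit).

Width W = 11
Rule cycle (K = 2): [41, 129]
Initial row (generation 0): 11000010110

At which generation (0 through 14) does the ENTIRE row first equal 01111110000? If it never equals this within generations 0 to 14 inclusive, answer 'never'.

Gen 0: 11000010110
Gen 1 (rule 41): 10011001100
Gen 2 (rule 129): 00000000001
Gen 3 (rule 41): 11111111100
Gen 4 (rule 129): 01111111001
Gen 5 (rule 41): 01000000000
Gen 6 (rule 129): 00011111111
Gen 7 (rule 41): 11010000000
Gen 8 (rule 129): 00000111111
Gen 9 (rule 41): 11110100000
Gen 10 (rule 129): 01100001111
Gen 11 (rule 41): 01001101000
Gen 12 (rule 129): 00000000011
Gen 13 (rule 41): 11111111010
Gen 14 (rule 129): 01111110000

Answer: 14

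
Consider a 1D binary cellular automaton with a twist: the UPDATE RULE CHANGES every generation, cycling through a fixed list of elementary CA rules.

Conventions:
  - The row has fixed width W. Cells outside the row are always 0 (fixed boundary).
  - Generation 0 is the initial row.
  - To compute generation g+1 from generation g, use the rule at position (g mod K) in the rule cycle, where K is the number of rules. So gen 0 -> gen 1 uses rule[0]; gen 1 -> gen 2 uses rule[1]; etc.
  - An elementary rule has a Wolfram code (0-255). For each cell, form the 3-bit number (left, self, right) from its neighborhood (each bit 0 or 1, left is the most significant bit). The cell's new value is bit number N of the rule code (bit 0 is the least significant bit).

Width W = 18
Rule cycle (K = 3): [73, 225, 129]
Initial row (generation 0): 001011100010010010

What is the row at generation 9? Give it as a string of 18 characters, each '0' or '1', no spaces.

Gen 0: 001011100010010010
Gen 1 (rule 73): 100010101000000000
Gen 2 (rule 225): 001001010011111111
Gen 3 (rule 129): 100000000001111110
Gen 4 (rule 73): 001111111101000010
Gen 5 (rule 225): 100111111110011000
Gen 6 (rule 129): 000011111100000011
Gen 7 (rule 73): 111010000101111011
Gen 8 (rule 225): 011100110010111101
Gen 9 (rule 129): 001000000000011000

Answer: 001000000000011000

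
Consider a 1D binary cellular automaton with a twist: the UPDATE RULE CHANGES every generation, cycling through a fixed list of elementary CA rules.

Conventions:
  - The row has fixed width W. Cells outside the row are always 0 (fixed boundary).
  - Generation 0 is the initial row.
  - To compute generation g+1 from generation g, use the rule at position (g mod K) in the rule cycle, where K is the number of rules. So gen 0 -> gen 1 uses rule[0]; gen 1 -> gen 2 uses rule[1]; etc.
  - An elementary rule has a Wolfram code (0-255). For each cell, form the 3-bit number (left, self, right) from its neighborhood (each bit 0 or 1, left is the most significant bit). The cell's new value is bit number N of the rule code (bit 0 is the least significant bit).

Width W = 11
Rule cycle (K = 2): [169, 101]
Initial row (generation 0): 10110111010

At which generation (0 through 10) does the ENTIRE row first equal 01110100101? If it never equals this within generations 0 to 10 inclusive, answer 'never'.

Answer: 6

Derivation:
Gen 0: 10110111010
Gen 1 (rule 169): 01101110100
Gen 2 (rule 101): 00110011101
Gen 3 (rule 169): 10100011010
Gen 4 (rule 101): 11101001110
Gen 5 (rule 169): 11010001100
Gen 6 (rule 101): 01110100101
Gen 7 (rule 169): 01101000010
Gen 8 (rule 101): 00111011010
Gen 9 (rule 169): 10110110100
Gen 10 (rule 101): 11011011101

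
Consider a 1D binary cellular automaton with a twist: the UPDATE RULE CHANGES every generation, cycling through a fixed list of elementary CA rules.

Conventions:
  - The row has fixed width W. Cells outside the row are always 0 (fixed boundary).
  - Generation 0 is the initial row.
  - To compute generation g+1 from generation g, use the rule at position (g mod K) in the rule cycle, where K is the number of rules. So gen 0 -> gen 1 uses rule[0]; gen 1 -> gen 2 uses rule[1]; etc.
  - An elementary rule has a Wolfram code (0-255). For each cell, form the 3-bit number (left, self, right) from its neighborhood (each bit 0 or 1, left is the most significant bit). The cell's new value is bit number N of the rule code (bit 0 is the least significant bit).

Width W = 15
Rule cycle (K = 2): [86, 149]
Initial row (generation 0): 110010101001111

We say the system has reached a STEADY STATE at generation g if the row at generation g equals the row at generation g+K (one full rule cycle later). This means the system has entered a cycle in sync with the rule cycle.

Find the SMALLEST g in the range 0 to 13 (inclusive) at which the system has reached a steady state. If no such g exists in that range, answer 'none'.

Gen 0: 110010101001111
Gen 1 (rule 86): 011110101110001
Gen 2 (rule 149): 001100100101101
Gen 3 (rule 86): 010111111100101
Gen 4 (rule 149): 010011111010101
Gen 5 (rule 86): 111100001010101
Gen 6 (rule 149): 011011101010101
Gen 7 (rule 86): 101000101010101
Gen 8 (rule 149): 101110101010101
Gen 9 (rule 86): 100010101010101
Gen 10 (rule 149): 111010101010101
Gen 11 (rule 86): 001010101010101
Gen 12 (rule 149): 101010101010101
Gen 13 (rule 86): 101010101010101
Gen 14 (rule 149): 101010101010101
Gen 15 (rule 86): 101010101010101

Answer: 12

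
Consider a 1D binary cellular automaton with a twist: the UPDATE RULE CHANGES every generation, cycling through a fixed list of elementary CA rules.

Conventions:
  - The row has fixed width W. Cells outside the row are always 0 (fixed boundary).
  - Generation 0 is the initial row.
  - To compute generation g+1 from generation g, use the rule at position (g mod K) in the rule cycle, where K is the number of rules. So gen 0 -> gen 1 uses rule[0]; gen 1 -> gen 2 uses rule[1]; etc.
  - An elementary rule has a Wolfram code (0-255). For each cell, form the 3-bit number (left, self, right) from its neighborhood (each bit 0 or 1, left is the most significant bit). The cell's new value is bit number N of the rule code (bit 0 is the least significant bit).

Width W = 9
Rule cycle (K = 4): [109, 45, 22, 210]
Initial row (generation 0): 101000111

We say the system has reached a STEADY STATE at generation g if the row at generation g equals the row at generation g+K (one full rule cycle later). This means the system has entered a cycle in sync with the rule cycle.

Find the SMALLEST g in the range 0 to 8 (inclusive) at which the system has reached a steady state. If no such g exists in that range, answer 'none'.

Answer: 6

Derivation:
Gen 0: 101000111
Gen 1 (rule 109): 111010101
Gen 2 (rule 45): 100111111
Gen 3 (rule 22): 111000000
Gen 4 (rule 210): 011100000
Gen 5 (rule 109): 010101111
Gen 6 (rule 45): 011111000
Gen 7 (rule 22): 100000100
Gen 8 (rule 210): 010001010
Gen 9 (rule 109): 010101110
Gen 10 (rule 45): 011111000
Gen 11 (rule 22): 100000100
Gen 12 (rule 210): 010001010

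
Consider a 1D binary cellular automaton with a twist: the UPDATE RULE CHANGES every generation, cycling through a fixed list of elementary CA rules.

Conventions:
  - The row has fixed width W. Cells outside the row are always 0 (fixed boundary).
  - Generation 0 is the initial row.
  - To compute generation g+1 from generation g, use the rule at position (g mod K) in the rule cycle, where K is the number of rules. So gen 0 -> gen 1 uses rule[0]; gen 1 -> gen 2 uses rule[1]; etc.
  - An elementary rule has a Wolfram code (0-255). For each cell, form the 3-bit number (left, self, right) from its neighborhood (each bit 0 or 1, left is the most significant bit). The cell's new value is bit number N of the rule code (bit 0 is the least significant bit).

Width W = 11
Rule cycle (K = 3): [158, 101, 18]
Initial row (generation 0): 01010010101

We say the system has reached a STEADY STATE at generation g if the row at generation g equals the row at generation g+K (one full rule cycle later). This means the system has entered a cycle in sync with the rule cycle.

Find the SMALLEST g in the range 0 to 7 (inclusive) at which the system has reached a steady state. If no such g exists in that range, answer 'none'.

Gen 0: 01010010101
Gen 1 (rule 158): 11011110101
Gen 2 (rule 101): 01100011111
Gen 3 (rule 18): 10010100000
Gen 4 (rule 158): 11110110000
Gen 5 (rule 101): 00011010111
Gen 6 (rule 18): 00100000000
Gen 7 (rule 158): 01110000000
Gen 8 (rule 101): 00010111111
Gen 9 (rule 18): 00100000000
Gen 10 (rule 158): 01110000000

Answer: 6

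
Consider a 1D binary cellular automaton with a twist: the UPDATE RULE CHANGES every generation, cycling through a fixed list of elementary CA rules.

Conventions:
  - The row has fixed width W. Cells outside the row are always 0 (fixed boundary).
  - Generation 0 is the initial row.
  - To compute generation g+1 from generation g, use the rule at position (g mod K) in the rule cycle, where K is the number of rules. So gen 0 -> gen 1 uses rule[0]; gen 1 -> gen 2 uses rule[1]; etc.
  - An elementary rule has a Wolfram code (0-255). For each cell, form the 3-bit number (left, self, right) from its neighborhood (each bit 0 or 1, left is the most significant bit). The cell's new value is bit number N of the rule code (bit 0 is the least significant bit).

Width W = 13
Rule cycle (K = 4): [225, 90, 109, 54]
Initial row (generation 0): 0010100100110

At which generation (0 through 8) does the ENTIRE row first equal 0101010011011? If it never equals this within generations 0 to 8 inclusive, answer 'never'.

Gen 0: 0010100100110
Gen 1 (rule 225): 1001000000010
Gen 2 (rule 90): 0110100000101
Gen 3 (rule 109): 0111101110111
Gen 4 (rule 54): 1000010001000
Gen 5 (rule 225): 0011000100011
Gen 6 (rule 90): 0111101010111
Gen 7 (rule 109): 0100111111101
Gen 8 (rule 54): 1111000000011

Answer: never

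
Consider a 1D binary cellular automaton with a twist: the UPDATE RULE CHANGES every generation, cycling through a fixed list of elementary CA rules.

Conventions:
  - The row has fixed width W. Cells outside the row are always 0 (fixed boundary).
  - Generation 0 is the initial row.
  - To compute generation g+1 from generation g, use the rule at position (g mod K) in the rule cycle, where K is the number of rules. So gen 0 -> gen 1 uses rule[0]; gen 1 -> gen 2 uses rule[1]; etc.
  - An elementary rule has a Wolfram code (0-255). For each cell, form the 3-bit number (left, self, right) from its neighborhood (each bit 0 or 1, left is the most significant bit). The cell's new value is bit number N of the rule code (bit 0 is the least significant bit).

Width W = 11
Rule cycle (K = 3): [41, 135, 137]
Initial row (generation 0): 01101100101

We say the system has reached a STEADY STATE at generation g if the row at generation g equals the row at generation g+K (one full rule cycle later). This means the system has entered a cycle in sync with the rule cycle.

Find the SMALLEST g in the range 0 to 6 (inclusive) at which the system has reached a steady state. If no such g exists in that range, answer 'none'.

Gen 0: 01101100101
Gen 1 (rule 41): 01011000010
Gen 2 (rule 135): 11000011110
Gen 3 (rule 137): 10011011100
Gen 4 (rule 41): 00010110001
Gen 5 (rule 135): 11110000111
Gen 6 (rule 137): 11100110110
Gen 7 (rule 41): 10000101100
Gen 8 (rule 135): 10111100001
Gen 9 (rule 137): 00111001100

Answer: none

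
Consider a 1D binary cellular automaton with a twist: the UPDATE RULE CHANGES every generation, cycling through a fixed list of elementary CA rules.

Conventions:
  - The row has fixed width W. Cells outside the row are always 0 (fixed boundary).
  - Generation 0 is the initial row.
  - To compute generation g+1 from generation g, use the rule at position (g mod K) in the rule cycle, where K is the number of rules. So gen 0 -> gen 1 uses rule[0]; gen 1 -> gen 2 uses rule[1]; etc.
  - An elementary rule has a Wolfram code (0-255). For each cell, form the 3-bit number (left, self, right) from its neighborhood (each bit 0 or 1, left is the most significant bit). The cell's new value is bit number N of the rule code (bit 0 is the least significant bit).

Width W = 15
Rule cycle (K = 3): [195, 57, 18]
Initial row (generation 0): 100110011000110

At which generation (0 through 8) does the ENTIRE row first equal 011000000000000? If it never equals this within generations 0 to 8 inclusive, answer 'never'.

Answer: 3

Derivation:
Gen 0: 100110011000110
Gen 1 (rule 195): 001010101011010
Gen 2 (rule 57): 100101010110101
Gen 3 (rule 18): 011000000000000
Gen 4 (rule 195): 101011111111111
Gen 5 (rule 57): 010110000000000
Gen 6 (rule 18): 100001000000000
Gen 7 (rule 195): 001110011111111
Gen 8 (rule 57): 101001010000000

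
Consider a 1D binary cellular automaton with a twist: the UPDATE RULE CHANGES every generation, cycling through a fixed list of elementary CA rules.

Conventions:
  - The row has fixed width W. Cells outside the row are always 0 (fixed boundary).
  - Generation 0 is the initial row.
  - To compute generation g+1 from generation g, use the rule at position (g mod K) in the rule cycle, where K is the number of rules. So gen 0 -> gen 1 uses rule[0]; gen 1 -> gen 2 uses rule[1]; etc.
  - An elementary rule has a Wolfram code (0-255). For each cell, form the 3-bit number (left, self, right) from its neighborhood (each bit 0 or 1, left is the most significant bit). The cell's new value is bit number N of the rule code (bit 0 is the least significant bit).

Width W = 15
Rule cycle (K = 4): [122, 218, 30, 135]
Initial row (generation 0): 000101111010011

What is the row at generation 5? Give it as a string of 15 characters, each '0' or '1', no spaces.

Gen 0: 000101111010011
Gen 1 (rule 122): 001011001101111
Gen 2 (rule 218): 010011111101111
Gen 3 (rule 30): 111110000001000
Gen 4 (rule 135): 011100111111011
Gen 5 (rule 122): 110111100001111

Answer: 110111100001111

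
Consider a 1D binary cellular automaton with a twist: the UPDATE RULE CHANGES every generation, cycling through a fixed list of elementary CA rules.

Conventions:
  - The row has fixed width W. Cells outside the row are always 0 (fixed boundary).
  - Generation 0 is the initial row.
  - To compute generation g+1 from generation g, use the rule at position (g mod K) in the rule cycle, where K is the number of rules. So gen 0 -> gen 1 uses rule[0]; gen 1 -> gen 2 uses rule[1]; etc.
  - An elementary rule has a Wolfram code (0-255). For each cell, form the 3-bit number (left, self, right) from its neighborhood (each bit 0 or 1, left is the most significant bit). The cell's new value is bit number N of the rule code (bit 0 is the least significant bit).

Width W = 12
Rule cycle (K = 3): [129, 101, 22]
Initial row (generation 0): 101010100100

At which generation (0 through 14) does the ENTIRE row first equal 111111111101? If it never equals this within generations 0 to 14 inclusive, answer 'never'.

Answer: 2

Derivation:
Gen 0: 101010100100
Gen 1 (rule 129): 000000000001
Gen 2 (rule 101): 111111111101
Gen 3 (rule 22): 000000000001
Gen 4 (rule 129): 111111111100
Gen 5 (rule 101): 000000000101
Gen 6 (rule 22): 000000001101
Gen 7 (rule 129): 111111100000
Gen 8 (rule 101): 000000101111
Gen 9 (rule 22): 000001100000
Gen 10 (rule 129): 111100001111
Gen 11 (rule 101): 000101100001
Gen 12 (rule 22): 001100010011
Gen 13 (rule 129): 100001000000
Gen 14 (rule 101): 101101011111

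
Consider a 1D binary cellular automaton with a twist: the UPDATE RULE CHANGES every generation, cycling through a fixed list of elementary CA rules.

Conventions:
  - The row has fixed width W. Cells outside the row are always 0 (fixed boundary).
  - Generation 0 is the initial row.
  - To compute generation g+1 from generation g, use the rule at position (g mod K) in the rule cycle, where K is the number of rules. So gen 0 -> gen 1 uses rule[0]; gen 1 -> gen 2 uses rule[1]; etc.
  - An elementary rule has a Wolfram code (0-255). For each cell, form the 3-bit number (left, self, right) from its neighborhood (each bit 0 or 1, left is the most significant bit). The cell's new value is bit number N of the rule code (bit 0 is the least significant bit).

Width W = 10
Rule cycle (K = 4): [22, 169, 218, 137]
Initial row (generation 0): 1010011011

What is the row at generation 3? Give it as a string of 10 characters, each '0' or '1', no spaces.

Gen 0: 1010011011
Gen 1 (rule 22): 1011100000
Gen 2 (rule 169): 0111001111
Gen 3 (rule 218): 1111111111

Answer: 1111111111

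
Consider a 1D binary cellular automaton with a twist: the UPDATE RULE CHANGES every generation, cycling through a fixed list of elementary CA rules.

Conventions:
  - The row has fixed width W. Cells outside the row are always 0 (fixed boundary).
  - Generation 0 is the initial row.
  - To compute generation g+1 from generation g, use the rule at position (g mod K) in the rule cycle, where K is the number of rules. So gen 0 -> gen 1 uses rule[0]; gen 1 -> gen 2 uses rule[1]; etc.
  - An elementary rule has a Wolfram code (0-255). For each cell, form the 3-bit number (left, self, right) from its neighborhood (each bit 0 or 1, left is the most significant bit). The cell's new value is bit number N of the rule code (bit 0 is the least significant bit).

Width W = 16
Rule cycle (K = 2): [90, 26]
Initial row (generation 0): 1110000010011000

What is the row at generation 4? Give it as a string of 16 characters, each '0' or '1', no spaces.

Gen 0: 1110000010011000
Gen 1 (rule 90): 1011000101111100
Gen 2 (rule 26): 0010101001000010
Gen 3 (rule 90): 0100000110100101
Gen 4 (rule 26): 1010001100011000

Answer: 1010001100011000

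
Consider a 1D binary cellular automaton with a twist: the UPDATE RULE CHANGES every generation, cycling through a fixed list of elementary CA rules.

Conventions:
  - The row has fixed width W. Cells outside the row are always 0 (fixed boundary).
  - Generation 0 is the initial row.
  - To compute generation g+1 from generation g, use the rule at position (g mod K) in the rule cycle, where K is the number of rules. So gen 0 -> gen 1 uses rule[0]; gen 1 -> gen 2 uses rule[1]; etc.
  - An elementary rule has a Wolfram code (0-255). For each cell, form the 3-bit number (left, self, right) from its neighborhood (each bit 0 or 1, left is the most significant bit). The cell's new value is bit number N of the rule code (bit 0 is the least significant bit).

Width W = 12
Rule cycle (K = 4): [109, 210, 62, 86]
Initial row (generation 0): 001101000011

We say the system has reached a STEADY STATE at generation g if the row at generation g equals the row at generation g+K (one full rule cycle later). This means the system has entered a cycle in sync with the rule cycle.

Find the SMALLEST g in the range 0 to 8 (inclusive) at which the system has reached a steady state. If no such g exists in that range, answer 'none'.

Answer: none

Derivation:
Gen 0: 001101000011
Gen 1 (rule 109): 101111011011
Gen 2 (rule 210): 000111001001
Gen 3 (rule 62): 001100111111
Gen 4 (rule 86): 010111000001
Gen 5 (rule 109): 011101011101
Gen 6 (rule 210): 101100001100
Gen 7 (rule 62): 111010011010
Gen 8 (rule 86): 001011101011
Gen 9 (rule 109): 101110111111
Gen 10 (rule 210): 000110011111
Gen 11 (rule 62): 001101110000
Gen 12 (rule 86): 010100011000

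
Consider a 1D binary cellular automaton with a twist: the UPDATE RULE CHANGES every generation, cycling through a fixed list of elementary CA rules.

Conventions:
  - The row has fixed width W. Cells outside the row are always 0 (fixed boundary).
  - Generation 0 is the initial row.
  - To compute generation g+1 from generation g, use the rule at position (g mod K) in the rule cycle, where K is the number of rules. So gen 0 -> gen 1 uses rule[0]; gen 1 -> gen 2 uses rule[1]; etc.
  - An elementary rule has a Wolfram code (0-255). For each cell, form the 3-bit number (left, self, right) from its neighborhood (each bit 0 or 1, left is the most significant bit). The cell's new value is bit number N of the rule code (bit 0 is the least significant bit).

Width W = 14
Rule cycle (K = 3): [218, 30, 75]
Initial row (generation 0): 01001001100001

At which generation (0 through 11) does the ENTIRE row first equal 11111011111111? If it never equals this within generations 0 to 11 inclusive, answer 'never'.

Answer: 7

Derivation:
Gen 0: 01001001100001
Gen 1 (rule 218): 10110111110010
Gen 2 (rule 30): 10100100001111
Gen 3 (rule 75): 00001001111001
Gen 4 (rule 218): 00010111111110
Gen 5 (rule 30): 00110100000001
Gen 6 (rule 75): 11110001111110
Gen 7 (rule 218): 11111011111111
Gen 8 (rule 30): 10000010000000
Gen 9 (rule 75): 00111100111111
Gen 10 (rule 218): 01111111111111
Gen 11 (rule 30): 11000000000000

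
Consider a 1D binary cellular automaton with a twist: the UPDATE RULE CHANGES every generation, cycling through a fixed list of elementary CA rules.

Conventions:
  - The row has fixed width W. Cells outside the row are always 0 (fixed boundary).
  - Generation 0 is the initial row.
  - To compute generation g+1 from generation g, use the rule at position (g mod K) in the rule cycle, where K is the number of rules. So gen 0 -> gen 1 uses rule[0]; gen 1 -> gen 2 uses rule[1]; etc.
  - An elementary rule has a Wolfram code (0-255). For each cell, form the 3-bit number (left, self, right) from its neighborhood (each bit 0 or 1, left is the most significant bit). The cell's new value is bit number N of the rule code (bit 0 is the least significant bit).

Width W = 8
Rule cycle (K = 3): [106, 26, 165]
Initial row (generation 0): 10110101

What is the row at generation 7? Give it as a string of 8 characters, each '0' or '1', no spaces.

Answer: 00001101

Derivation:
Gen 0: 10110101
Gen 1 (rule 106): 01111010
Gen 2 (rule 26): 11000001
Gen 3 (rule 165): 00011101
Gen 4 (rule 106): 00110110
Gen 5 (rule 26): 01100101
Gen 6 (rule 165): 00000111
Gen 7 (rule 106): 00001101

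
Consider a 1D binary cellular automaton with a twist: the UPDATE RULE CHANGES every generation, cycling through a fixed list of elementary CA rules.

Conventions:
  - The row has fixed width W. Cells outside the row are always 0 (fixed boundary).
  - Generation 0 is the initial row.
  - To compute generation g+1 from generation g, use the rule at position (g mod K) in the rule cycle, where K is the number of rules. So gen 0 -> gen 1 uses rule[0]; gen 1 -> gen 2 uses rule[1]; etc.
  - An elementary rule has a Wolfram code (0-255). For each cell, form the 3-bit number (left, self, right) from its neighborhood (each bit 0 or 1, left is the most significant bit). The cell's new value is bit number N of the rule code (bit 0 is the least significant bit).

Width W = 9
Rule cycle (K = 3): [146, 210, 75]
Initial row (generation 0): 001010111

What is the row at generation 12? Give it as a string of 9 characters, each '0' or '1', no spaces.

Gen 0: 001010111
Gen 1 (rule 146): 010000010
Gen 2 (rule 210): 101000101
Gen 3 (rule 75): 000011000
Gen 4 (rule 146): 000100100
Gen 5 (rule 210): 001011010
Gen 6 (rule 75): 110011000
Gen 7 (rule 146): 001100100
Gen 8 (rule 210): 010111010
Gen 9 (rule 75): 100101000
Gen 10 (rule 146): 011000100
Gen 11 (rule 210): 101101010
Gen 12 (rule 75): 001100000

Answer: 001100000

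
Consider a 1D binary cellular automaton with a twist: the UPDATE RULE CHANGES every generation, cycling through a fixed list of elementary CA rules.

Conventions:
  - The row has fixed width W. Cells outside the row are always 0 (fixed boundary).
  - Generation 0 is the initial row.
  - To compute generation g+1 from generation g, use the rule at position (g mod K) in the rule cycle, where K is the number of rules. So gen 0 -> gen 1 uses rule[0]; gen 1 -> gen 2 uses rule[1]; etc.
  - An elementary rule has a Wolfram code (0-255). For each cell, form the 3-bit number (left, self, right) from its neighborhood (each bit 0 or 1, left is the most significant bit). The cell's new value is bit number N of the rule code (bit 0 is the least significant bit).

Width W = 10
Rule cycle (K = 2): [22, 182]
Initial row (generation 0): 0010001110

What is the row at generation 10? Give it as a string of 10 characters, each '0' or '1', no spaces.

Answer: 1100000111

Derivation:
Gen 0: 0010001110
Gen 1 (rule 22): 0111010001
Gen 2 (rule 182): 1010111011
Gen 3 (rule 22): 1010000000
Gen 4 (rule 182): 1111000000
Gen 5 (rule 22): 0000100000
Gen 6 (rule 182): 0001110000
Gen 7 (rule 22): 0010001000
Gen 8 (rule 182): 0111011100
Gen 9 (rule 22): 1000000010
Gen 10 (rule 182): 1100000111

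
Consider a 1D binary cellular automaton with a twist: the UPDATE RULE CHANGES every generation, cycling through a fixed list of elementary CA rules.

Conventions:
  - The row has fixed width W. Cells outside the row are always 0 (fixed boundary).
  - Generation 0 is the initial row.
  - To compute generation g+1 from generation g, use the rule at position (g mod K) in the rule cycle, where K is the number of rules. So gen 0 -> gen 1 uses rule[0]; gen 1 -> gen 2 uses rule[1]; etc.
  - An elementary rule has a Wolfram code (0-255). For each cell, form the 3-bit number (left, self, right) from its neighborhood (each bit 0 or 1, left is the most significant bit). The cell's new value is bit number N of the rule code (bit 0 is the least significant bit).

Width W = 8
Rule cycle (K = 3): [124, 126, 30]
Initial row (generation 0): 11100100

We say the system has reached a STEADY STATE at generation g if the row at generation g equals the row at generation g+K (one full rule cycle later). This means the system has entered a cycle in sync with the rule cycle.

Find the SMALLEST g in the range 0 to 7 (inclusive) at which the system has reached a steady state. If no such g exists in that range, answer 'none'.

Answer: none

Derivation:
Gen 0: 11100100
Gen 1 (rule 124): 10110110
Gen 2 (rule 126): 11111111
Gen 3 (rule 30): 10000000
Gen 4 (rule 124): 11000000
Gen 5 (rule 126): 11100000
Gen 6 (rule 30): 10010000
Gen 7 (rule 124): 11011000
Gen 8 (rule 126): 11111100
Gen 9 (rule 30): 10000010
Gen 10 (rule 124): 11000011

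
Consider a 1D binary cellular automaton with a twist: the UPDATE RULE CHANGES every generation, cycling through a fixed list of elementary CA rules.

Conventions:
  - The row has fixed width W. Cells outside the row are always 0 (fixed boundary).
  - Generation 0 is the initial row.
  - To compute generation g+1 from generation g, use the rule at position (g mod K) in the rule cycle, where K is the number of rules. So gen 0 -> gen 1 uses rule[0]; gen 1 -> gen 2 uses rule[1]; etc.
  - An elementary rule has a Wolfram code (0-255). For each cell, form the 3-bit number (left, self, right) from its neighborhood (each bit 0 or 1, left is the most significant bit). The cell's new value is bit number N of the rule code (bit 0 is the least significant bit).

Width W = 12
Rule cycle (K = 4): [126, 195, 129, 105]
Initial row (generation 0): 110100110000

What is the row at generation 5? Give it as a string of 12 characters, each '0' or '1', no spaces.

Gen 0: 110100110000
Gen 1 (rule 126): 111111111000
Gen 2 (rule 195): 011111111011
Gen 3 (rule 129): 001111110000
Gen 4 (rule 105): 101000010111
Gen 5 (rule 126): 111100111101

Answer: 111100111101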